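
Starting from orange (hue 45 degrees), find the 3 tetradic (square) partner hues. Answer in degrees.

45 + 90 = 135°
45 + 180 = 225°
45 + 270 = 315°

135°, 225°, 315°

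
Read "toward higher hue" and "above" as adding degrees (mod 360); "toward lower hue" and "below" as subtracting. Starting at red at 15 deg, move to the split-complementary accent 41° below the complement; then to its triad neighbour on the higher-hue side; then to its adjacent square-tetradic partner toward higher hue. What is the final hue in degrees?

split-comp 41° ↓ +139°: 15 + 139 = 154°
triadic ↑ +120°: 154 + 120 = 274°
square ↑ +90°: 274 + 90 = 364 → 364 − 360 = 4°

4°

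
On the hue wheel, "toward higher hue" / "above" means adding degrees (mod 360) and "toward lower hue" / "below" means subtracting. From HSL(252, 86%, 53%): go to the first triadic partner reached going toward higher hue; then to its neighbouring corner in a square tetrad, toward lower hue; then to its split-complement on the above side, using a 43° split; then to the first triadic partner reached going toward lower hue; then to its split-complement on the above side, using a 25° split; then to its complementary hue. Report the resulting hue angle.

50°

+120° (triadic ↑): 252 + 120 = 372 → 372 − 360 = 12°
−90° (square ↓): 12 − 90 = -78 → -78 + 360 = 282°
+223° (split-comp 43° ↑): 282 + 223 = 505 → 505 − 360 = 145°
−120° (triadic ↓): 145 − 120 = 25°
+205° (split-comp 25° ↑): 25 + 205 = 230°
+180° (complement): 230 + 180 = 410 → 410 − 360 = 50°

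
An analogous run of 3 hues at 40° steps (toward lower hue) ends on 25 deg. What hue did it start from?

2 steps of 40° (toward lower hue) give a net shift of −80°.
Start = end − shift: 25 + 80 = 105°

105°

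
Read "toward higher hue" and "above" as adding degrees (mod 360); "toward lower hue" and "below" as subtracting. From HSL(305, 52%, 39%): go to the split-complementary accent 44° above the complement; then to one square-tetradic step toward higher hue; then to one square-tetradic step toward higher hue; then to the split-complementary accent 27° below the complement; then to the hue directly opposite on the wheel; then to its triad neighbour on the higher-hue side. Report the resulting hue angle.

82°

305 + 224 = 529 → 529 − 360 = 169°   (split-comp 44° ↑)
169 + 90 = 259°   (square ↑)
259 + 90 = 349°   (square ↑)
349 + 153 = 502 → 502 − 360 = 142°   (split-comp 27° ↓)
142 + 180 = 322°   (complement)
322 + 120 = 442 → 442 − 360 = 82°   (triadic ↑)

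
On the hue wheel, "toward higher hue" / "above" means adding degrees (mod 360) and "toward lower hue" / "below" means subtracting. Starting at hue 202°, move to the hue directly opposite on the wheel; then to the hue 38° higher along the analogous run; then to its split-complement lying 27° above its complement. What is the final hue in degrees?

+180° (complement): 202 + 180 = 382 → 382 − 360 = 22°
+38° (analog 38° ↑): 22 + 38 = 60°
+207° (split-comp 27° ↑): 60 + 207 = 267°

267°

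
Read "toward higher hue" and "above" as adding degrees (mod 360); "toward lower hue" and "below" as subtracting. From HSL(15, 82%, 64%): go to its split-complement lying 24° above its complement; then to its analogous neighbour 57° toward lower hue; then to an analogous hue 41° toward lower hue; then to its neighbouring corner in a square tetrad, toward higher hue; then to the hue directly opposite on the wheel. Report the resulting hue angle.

split-comp 24° ↑ +204°: 15 + 204 = 219°
analog 57° ↓ −57°: 219 − 57 = 162°
analog 41° ↓ −41°: 162 − 41 = 121°
square ↑ +90°: 121 + 90 = 211°
complement +180°: 211 + 180 = 391 → 391 − 360 = 31°

31°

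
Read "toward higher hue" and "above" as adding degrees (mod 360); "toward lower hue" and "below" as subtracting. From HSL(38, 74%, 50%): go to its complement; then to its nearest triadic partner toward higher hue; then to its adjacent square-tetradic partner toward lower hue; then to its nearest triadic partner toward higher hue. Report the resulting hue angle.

+180° (complement): 38 + 180 = 218°
+120° (triadic ↑): 218 + 120 = 338°
−90° (square ↓): 338 − 90 = 248°
+120° (triadic ↑): 248 + 120 = 368 → 368 − 360 = 8°

8°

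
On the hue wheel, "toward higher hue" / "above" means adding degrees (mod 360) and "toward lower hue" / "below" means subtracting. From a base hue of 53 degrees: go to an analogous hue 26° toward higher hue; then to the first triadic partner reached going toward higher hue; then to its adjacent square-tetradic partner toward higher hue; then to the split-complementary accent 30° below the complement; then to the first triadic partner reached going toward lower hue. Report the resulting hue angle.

analog 26° ↑ +26°: 53 + 26 = 79°
triadic ↑ +120°: 79 + 120 = 199°
square ↑ +90°: 199 + 90 = 289°
split-comp 30° ↓ +150°: 289 + 150 = 439 → 439 − 360 = 79°
triadic ↓ −120°: 79 − 120 = -41 → -41 + 360 = 319°

319°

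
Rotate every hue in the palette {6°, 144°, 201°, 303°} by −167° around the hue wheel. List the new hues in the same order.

199°, 337°, 34°, 136°

6 − 167 = -161 → -161 + 360 = 199°
144 − 167 = -23 → -23 + 360 = 337°
201 − 167 = 34°
303 − 167 = 136°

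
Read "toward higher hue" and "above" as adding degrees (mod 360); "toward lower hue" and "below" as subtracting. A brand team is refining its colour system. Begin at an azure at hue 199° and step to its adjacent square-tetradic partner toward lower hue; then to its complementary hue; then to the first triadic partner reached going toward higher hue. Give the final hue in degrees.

199 − 90 = 109°   (square ↓)
109 + 180 = 289°   (complement)
289 + 120 = 409 → 409 − 360 = 49°   (triadic ↑)

49°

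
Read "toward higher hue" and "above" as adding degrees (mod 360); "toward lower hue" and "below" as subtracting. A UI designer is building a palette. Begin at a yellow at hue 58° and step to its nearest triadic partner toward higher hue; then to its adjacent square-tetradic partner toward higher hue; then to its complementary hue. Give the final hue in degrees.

88°

+120° (triadic ↑): 58 + 120 = 178°
+90° (square ↑): 178 + 90 = 268°
+180° (complement): 268 + 180 = 448 → 448 − 360 = 88°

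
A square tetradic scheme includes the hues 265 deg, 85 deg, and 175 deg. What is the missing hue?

A square tetradic scheme places four hues every 90°.
The full set through 85° is {85°, 175°, 265°, 355°}.
Given {85°, 175°, 265°}, the missing hue is 355°.

355°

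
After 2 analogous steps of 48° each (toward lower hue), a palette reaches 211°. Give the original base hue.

2 steps of 48° (toward lower hue) give a net shift of −96°.
Start = end − shift: 211 + 96 = 307°

307°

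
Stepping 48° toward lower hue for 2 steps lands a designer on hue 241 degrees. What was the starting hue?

337°

2 steps of 48° (toward lower hue) give a net shift of −96°.
Start = end − shift: 241 + 96 = 337°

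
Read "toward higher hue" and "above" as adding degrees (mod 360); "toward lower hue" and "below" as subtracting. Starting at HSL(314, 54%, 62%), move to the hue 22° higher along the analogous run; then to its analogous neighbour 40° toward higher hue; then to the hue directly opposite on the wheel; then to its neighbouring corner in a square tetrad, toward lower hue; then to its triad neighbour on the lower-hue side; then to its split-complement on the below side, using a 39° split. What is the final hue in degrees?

+22° (analog 22° ↑): 314 + 22 = 336°
+40° (analog 40° ↑): 336 + 40 = 376 → 376 − 360 = 16°
+180° (complement): 16 + 180 = 196°
−90° (square ↓): 196 − 90 = 106°
−120° (triadic ↓): 106 − 120 = -14 → -14 + 360 = 346°
+141° (split-comp 39° ↓): 346 + 141 = 487 → 487 − 360 = 127°

127°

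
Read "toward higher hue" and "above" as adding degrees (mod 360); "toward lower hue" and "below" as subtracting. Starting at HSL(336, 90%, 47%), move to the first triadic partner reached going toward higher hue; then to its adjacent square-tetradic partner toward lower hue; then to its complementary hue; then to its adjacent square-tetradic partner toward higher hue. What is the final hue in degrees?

276°

+120° (triadic ↑): 336 + 120 = 456 → 456 − 360 = 96°
−90° (square ↓): 96 − 90 = 6°
+180° (complement): 6 + 180 = 186°
+90° (square ↑): 186 + 90 = 276°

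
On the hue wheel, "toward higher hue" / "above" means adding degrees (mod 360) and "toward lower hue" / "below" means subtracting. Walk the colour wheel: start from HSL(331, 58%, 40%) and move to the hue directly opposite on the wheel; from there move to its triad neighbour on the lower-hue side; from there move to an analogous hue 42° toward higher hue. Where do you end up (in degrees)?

73°

complement +180°: 331 + 180 = 511 → 511 − 360 = 151°
triadic ↓ −120°: 151 − 120 = 31°
analog 42° ↑ +42°: 31 + 42 = 73°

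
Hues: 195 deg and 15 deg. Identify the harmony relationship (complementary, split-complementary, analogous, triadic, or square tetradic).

complementary

Sort the hues: 15°, 195°.
Successive gaps around the wheel: 180°, 180°.
Two hues 180° apart are complementary.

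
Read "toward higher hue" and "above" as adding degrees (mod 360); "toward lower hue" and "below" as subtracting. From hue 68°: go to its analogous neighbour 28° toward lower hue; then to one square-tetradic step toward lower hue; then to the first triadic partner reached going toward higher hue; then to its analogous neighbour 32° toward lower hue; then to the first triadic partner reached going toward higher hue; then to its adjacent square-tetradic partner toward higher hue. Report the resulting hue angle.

analog 28° ↓ −28°: 68 − 28 = 40°
square ↓ −90°: 40 − 90 = -50 → -50 + 360 = 310°
triadic ↑ +120°: 310 + 120 = 430 → 430 − 360 = 70°
analog 32° ↓ −32°: 70 − 32 = 38°
triadic ↑ +120°: 38 + 120 = 158°
square ↑ +90°: 158 + 90 = 248°

248°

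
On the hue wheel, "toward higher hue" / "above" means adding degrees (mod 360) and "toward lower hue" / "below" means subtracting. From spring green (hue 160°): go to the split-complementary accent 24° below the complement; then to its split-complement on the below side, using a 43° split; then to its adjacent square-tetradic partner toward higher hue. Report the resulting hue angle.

183°

split-comp 24° ↓ +156°: 160 + 156 = 316°
split-comp 43° ↓ +137°: 316 + 137 = 453 → 453 − 360 = 93°
square ↑ +90°: 93 + 90 = 183°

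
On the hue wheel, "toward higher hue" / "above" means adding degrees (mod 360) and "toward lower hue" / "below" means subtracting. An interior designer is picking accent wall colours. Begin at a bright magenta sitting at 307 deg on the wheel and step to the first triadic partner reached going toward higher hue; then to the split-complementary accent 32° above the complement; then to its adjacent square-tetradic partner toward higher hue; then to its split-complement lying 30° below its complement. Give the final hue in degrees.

159°

+120° (triadic ↑): 307 + 120 = 427 → 427 − 360 = 67°
+212° (split-comp 32° ↑): 67 + 212 = 279°
+90° (square ↑): 279 + 90 = 369 → 369 − 360 = 9°
+150° (split-comp 30° ↓): 9 + 150 = 159°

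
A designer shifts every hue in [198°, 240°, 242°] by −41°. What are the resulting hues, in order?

198 − 41 = 157°
240 − 41 = 199°
242 − 41 = 201°

157°, 199°, 201°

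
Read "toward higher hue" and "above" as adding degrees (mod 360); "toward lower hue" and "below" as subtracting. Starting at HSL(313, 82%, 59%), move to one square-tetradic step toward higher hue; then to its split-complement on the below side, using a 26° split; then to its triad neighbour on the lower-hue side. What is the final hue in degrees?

313 + 90 = 403 → 403 − 360 = 43°   (square ↑)
43 + 154 = 197°   (split-comp 26° ↓)
197 − 120 = 77°   (triadic ↓)

77°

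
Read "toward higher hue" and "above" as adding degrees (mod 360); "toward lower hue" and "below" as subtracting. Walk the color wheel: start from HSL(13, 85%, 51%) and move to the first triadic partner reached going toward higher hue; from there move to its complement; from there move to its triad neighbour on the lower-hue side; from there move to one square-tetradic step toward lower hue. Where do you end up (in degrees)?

13 + 120 = 133°   (triadic ↑)
133 + 180 = 313°   (complement)
313 − 120 = 193°   (triadic ↓)
193 − 90 = 103°   (square ↓)

103°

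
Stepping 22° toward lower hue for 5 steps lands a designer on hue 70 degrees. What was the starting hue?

180°

5 steps of 22° (toward lower hue) give a net shift of −110°.
Start = end − shift: 70 + 110 = 180°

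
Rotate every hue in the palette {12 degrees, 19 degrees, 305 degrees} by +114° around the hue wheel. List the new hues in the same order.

126°, 133°, 59°

12 + 114 = 126°
19 + 114 = 133°
305 + 114 = 419 → 419 − 360 = 59°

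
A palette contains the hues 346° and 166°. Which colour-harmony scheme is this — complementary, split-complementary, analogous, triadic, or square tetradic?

Sort the hues: 166°, 346°.
Successive gaps around the wheel: 180°, 180°.
Two hues 180° apart are complementary.

complementary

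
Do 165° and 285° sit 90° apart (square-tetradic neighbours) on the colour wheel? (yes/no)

Angular distance: |165 − 285| = 120 = 120°.
90° apart (square-tetradic neighbours) requires 90°.

no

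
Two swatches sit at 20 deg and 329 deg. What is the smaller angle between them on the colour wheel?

|20 − 329| = 309.
The shorter arc is 360 − 309 = 51°.

51°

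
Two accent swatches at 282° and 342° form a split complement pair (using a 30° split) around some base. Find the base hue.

The accents sit 30° either side of the complement, so the complement is their short-arc midpoint on the wheel.
Short-arc midpoint of 282° and 342°: 312°.
Base is 180° from the complement: 312 − 180 = 132°

132°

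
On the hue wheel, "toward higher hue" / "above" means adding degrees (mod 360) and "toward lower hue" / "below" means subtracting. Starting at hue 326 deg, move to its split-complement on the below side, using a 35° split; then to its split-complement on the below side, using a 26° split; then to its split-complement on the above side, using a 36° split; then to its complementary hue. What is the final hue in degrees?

326 + 145 = 471 → 471 − 360 = 111°   (split-comp 35° ↓)
111 + 154 = 265°   (split-comp 26° ↓)
265 + 216 = 481 → 481 − 360 = 121°   (split-comp 36° ↑)
121 + 180 = 301°   (complement)

301°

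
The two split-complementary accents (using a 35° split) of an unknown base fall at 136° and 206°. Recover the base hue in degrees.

The accents sit 35° either side of the complement, so the complement is their short-arc midpoint on the wheel.
Short-arc midpoint of 136° and 206°: 171°.
Base is 180° from the complement: 171 − 180 = -9 → -9 + 360 = 351°

351°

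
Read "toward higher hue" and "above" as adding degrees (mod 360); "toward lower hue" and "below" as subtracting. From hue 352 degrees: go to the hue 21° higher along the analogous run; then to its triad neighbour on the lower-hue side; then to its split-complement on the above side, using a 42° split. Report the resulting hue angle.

analog 21° ↑ +21°: 352 + 21 = 373 → 373 − 360 = 13°
triadic ↓ −120°: 13 − 120 = -107 → -107 + 360 = 253°
split-comp 42° ↑ +222°: 253 + 222 = 475 → 475 − 360 = 115°

115°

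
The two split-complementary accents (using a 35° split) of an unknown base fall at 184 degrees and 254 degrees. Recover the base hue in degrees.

39°

The accents sit 35° either side of the complement, so the complement is their short-arc midpoint on the wheel.
Short-arc midpoint of 184° and 254°: 219°.
Base is 180° from the complement: 219 − 180 = 39°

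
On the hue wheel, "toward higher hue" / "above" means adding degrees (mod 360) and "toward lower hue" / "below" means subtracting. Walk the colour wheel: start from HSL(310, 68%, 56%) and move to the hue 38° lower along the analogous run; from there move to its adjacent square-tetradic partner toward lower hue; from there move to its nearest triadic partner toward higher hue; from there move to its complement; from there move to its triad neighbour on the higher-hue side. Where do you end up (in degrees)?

242°

analog 38° ↓ −38°: 310 − 38 = 272°
square ↓ −90°: 272 − 90 = 182°
triadic ↑ +120°: 182 + 120 = 302°
complement +180°: 302 + 180 = 482 → 482 − 360 = 122°
triadic ↑ +120°: 122 + 120 = 242°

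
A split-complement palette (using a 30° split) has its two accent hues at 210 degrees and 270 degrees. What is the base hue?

60°

The accents sit 30° either side of the complement, so the complement is their short-arc midpoint on the wheel.
Short-arc midpoint of 210° and 270°: 240°.
Base is 180° from the complement: 240 − 180 = 60°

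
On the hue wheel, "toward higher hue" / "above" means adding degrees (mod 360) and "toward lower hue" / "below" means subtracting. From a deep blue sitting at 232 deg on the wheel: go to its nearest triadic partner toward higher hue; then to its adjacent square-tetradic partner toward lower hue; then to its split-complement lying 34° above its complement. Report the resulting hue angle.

116°

triadic ↑ +120°: 232 + 120 = 352°
square ↓ −90°: 352 − 90 = 262°
split-comp 34° ↑ +214°: 262 + 214 = 476 → 476 − 360 = 116°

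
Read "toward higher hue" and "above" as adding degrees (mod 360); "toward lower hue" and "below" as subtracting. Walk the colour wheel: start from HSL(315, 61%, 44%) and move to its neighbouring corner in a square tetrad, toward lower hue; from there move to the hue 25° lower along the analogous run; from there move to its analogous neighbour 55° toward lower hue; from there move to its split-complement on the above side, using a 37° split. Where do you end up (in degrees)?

2°

square ↓ −90°: 315 − 90 = 225°
analog 25° ↓ −25°: 225 − 25 = 200°
analog 55° ↓ −55°: 200 − 55 = 145°
split-comp 37° ↑ +217°: 145 + 217 = 362 → 362 − 360 = 2°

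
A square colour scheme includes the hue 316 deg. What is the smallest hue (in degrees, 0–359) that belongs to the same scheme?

46°

A square tetradic scheme places four hues every 90°.
The full set through 316° is {46°, 136°, 226°, 316°}.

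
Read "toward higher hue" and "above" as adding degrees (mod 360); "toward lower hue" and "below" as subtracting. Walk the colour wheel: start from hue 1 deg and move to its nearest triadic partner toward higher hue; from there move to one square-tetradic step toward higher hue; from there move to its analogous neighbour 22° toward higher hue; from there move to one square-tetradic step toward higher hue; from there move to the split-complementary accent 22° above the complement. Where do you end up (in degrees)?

triadic ↑ +120°: 1 + 120 = 121°
square ↑ +90°: 121 + 90 = 211°
analog 22° ↑ +22°: 211 + 22 = 233°
square ↑ +90°: 233 + 90 = 323°
split-comp 22° ↑ +202°: 323 + 202 = 525 → 525 − 360 = 165°

165°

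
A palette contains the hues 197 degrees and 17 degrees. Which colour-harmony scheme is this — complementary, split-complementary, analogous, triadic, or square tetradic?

Sort the hues: 17°, 197°.
Successive gaps around the wheel: 180°, 180°.
Two hues 180° apart are complementary.

complementary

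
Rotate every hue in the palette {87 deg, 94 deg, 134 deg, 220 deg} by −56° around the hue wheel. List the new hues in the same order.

31°, 38°, 78°, 164°

87 − 56 = 31°
94 − 56 = 38°
134 − 56 = 78°
220 − 56 = 164°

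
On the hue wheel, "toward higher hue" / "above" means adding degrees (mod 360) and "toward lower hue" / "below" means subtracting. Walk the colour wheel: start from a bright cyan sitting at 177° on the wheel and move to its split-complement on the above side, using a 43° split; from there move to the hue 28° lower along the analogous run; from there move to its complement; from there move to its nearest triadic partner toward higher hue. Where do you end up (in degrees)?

+223° (split-comp 43° ↑): 177 + 223 = 400 → 400 − 360 = 40°
−28° (analog 28° ↓): 40 − 28 = 12°
+180° (complement): 12 + 180 = 192°
+120° (triadic ↑): 192 + 120 = 312°

312°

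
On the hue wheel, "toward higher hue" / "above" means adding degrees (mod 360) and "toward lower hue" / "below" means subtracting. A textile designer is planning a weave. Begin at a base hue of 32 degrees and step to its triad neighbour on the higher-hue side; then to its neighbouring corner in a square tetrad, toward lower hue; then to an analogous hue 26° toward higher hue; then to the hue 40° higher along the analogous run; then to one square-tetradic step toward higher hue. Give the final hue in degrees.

218°

+120° (triadic ↑): 32 + 120 = 152°
−90° (square ↓): 152 − 90 = 62°
+26° (analog 26° ↑): 62 + 26 = 88°
+40° (analog 40° ↑): 88 + 40 = 128°
+90° (square ↑): 128 + 90 = 218°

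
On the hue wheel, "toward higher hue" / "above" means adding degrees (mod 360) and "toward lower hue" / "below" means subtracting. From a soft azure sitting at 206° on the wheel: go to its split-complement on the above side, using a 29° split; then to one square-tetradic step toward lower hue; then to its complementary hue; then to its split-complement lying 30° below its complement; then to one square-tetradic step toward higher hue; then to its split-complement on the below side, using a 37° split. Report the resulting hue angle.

206 + 209 = 415 → 415 − 360 = 55°   (split-comp 29° ↑)
55 − 90 = -35 → -35 + 360 = 325°   (square ↓)
325 + 180 = 505 → 505 − 360 = 145°   (complement)
145 + 150 = 295°   (split-comp 30° ↓)
295 + 90 = 385 → 385 − 360 = 25°   (square ↑)
25 + 143 = 168°   (split-comp 37° ↓)

168°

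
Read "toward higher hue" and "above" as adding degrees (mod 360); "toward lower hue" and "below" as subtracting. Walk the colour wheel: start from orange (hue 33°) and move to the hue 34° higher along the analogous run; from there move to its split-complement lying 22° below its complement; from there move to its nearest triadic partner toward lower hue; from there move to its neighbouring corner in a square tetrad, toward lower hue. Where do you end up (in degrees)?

15°

33 + 34 = 67°   (analog 34° ↑)
67 + 158 = 225°   (split-comp 22° ↓)
225 − 120 = 105°   (triadic ↓)
105 − 90 = 15°   (square ↓)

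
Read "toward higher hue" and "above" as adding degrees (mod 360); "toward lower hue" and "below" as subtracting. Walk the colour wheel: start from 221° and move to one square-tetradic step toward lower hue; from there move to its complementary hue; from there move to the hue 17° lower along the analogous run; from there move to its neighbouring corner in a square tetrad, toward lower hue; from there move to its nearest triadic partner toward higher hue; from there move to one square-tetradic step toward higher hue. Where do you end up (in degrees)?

54°

square ↓ −90°: 221 − 90 = 131°
complement +180°: 131 + 180 = 311°
analog 17° ↓ −17°: 311 − 17 = 294°
square ↓ −90°: 294 − 90 = 204°
triadic ↑ +120°: 204 + 120 = 324°
square ↑ +90°: 324 + 90 = 414 → 414 − 360 = 54°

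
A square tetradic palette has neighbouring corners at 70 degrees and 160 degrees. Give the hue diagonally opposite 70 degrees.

250°

A square tetradic scheme places four hues 90° apart; opposite corners are 180° apart.
70 + 180 = 250°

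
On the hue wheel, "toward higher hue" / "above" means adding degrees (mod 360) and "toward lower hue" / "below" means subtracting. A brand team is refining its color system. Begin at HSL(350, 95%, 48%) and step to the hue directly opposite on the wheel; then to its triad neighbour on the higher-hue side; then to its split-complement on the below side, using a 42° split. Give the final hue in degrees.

complement +180°: 350 + 180 = 530 → 530 − 360 = 170°
triadic ↑ +120°: 170 + 120 = 290°
split-comp 42° ↓ +138°: 290 + 138 = 428 → 428 − 360 = 68°

68°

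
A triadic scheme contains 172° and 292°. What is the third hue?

A triad spaces three hues 120° apart.
The full set is {52°, 172°, 292°}.

52°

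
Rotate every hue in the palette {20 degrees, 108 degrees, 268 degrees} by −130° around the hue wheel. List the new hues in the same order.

250°, 338°, 138°

20 − 130 = -110 → -110 + 360 = 250°
108 − 130 = -22 → -22 + 360 = 338°
268 − 130 = 138°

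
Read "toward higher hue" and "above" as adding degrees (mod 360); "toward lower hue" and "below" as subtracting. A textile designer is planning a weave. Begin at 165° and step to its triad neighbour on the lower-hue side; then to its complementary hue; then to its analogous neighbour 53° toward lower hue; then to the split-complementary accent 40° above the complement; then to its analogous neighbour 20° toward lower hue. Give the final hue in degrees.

12°

−120° (triadic ↓): 165 − 120 = 45°
+180° (complement): 45 + 180 = 225°
−53° (analog 53° ↓): 225 − 53 = 172°
+220° (split-comp 40° ↑): 172 + 220 = 392 → 392 − 360 = 32°
−20° (analog 20° ↓): 32 − 20 = 12°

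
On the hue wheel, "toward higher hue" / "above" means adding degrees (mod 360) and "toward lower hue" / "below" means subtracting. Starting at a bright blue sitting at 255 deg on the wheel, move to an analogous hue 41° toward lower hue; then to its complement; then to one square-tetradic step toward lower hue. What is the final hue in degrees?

304°

255 − 41 = 214°   (analog 41° ↓)
214 + 180 = 394 → 394 − 360 = 34°   (complement)
34 − 90 = -56 → -56 + 360 = 304°   (square ↓)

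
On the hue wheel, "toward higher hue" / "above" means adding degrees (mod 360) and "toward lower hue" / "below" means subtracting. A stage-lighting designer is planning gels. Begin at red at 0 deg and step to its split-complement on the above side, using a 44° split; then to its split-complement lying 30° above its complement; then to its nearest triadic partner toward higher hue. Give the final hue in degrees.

194°

+224° (split-comp 44° ↑): 0 + 224 = 224°
+210° (split-comp 30° ↑): 224 + 210 = 434 → 434 − 360 = 74°
+120° (triadic ↑): 74 + 120 = 194°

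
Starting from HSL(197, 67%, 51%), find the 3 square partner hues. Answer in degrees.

287°, 17° and 107°

197 + 90 = 287°
197 + 180 = 377 → 377 − 360 = 17°
197 + 270 = 467 → 467 − 360 = 107°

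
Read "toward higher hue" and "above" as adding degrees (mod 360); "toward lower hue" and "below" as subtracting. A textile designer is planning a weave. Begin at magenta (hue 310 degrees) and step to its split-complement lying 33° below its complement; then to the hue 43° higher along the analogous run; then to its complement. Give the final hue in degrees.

split-comp 33° ↓ +147°: 310 + 147 = 457 → 457 − 360 = 97°
analog 43° ↑ +43°: 97 + 43 = 140°
complement +180°: 140 + 180 = 320°

320°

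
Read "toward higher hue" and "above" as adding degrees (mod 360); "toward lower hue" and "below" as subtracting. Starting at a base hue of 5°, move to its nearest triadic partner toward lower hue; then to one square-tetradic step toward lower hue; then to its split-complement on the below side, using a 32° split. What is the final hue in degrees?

303°

−120° (triadic ↓): 5 − 120 = -115 → -115 + 360 = 245°
−90° (square ↓): 245 − 90 = 155°
+148° (split-comp 32° ↓): 155 + 148 = 303°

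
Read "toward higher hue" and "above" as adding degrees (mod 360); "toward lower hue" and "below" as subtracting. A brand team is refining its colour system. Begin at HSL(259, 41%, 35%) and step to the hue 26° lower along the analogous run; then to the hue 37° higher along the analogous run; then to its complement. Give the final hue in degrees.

analog 26° ↓ −26°: 259 − 26 = 233°
analog 37° ↑ +37°: 233 + 37 = 270°
complement +180°: 270 + 180 = 450 → 450 − 360 = 90°

90°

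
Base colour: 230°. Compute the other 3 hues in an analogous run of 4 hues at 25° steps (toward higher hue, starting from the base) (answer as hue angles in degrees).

Analogous hues sit every 25° along the wheel.
230 + 25 = 255°
230 + 50 = 280°
230 + 75 = 305°

255°, 280° and 305°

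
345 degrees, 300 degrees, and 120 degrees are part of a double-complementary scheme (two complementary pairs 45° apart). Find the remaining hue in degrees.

165°

A rectangular tetradic uses two complementary pairs 45° apart: offsets 0°, 45°, 180°, 225°.
Among {120°, 300°, 345°}, 120° and 300° are a 180° pair.
The remaining hue 345° needs its own complement: 345 + 180 = 525 → 525 − 360 = 165°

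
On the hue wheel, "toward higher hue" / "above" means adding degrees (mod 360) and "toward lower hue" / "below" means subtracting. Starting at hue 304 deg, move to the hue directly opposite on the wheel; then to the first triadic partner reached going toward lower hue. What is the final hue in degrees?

4°

304 + 180 = 484 → 484 − 360 = 124°   (complement)
124 − 120 = 4°   (triadic ↓)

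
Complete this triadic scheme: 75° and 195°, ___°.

A triad places three hues 120° apart.
The full set through 75° is {75°, 195°, 315°}.
Given {75°, 195°}, the missing hue is 315°.

315°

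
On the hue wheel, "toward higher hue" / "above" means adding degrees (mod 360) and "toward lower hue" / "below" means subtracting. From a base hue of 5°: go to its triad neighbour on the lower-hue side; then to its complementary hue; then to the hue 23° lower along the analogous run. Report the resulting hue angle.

42°

5 − 120 = -115 → -115 + 360 = 245°   (triadic ↓)
245 + 180 = 425 → 425 − 360 = 65°   (complement)
65 − 23 = 42°   (analog 23° ↓)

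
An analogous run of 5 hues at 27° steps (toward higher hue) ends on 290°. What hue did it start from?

182°

4 steps of 27° (toward higher hue) give a net shift of +108°.
Start = end − shift: 290 − 108 = 182°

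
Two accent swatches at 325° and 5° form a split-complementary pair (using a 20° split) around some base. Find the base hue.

165°

The accents sit 20° either side of the complement, so the complement is their short-arc midpoint on the wheel.
Short-arc midpoint of 325° and 5°: 345°.
Base is 180° from the complement: 345 − 180 = 165°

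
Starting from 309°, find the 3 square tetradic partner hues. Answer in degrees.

309 + 90 = 399 → 399 − 360 = 39°
309 + 180 = 489 → 489 − 360 = 129°
309 + 270 = 579 → 579 − 360 = 219°

39°, 129° and 219°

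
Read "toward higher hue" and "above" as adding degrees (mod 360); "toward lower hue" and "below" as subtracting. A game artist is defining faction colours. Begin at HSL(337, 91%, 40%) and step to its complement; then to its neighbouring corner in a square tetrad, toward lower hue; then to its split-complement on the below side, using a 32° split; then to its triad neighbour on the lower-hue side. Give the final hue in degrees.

complement +180°: 337 + 180 = 517 → 517 − 360 = 157°
square ↓ −90°: 157 − 90 = 67°
split-comp 32° ↓ +148°: 67 + 148 = 215°
triadic ↓ −120°: 215 − 120 = 95°

95°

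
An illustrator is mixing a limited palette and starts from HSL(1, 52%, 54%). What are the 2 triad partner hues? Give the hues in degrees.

121° and 241°

A triad places three hues 120° apart.
1 + 120 = 121°
1 + 240 = 241°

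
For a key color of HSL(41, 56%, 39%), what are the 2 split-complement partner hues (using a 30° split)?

191° and 251°

Complement of 41 degrees: 41 + 180 = 221°
221 − 30 = 191°
221 + 30 = 251°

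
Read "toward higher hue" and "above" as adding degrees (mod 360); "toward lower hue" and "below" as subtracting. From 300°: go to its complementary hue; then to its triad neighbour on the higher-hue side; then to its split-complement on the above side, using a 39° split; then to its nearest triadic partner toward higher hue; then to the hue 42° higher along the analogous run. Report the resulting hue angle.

261°

+180° (complement): 300 + 180 = 480 → 480 − 360 = 120°
+120° (triadic ↑): 120 + 120 = 240°
+219° (split-comp 39° ↑): 240 + 219 = 459 → 459 − 360 = 99°
+120° (triadic ↑): 99 + 120 = 219°
+42° (analog 42° ↑): 219 + 42 = 261°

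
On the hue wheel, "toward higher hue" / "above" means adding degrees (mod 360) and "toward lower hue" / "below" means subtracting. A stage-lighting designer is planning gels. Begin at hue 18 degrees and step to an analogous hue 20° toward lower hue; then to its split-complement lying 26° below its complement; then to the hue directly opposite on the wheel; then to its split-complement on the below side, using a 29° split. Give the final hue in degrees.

18 − 20 = -2 → -2 + 360 = 358°   (analog 20° ↓)
358 + 154 = 512 → 512 − 360 = 152°   (split-comp 26° ↓)
152 + 180 = 332°   (complement)
332 + 151 = 483 → 483 − 360 = 123°   (split-comp 29° ↓)

123°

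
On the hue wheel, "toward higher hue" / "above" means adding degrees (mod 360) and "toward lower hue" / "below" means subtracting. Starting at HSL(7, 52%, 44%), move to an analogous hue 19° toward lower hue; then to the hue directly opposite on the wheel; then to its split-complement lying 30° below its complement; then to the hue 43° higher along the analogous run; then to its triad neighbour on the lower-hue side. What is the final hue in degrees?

analog 19° ↓ −19°: 7 − 19 = -12 → -12 + 360 = 348°
complement +180°: 348 + 180 = 528 → 528 − 360 = 168°
split-comp 30° ↓ +150°: 168 + 150 = 318°
analog 43° ↑ +43°: 318 + 43 = 361 → 361 − 360 = 1°
triadic ↓ −120°: 1 − 120 = -119 → -119 + 360 = 241°

241°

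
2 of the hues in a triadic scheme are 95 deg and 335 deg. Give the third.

215°

A triad places three hues 120° apart.
The full set through 95° is {95°, 215°, 335°}.
Given {95°, 335°}, the missing hue is 215°.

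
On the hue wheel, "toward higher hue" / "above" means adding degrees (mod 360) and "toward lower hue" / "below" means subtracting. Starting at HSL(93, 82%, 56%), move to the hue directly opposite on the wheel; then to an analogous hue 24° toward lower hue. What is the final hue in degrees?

complement +180°: 93 + 180 = 273°
analog 24° ↓ −24°: 273 − 24 = 249°

249°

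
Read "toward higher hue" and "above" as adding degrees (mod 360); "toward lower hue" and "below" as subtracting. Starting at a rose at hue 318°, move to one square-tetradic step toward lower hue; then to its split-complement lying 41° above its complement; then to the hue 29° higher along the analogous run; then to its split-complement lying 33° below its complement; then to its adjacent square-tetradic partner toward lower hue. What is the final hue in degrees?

318 − 90 = 228°   (square ↓)
228 + 221 = 449 → 449 − 360 = 89°   (split-comp 41° ↑)
89 + 29 = 118°   (analog 29° ↑)
118 + 147 = 265°   (split-comp 33° ↓)
265 − 90 = 175°   (square ↓)

175°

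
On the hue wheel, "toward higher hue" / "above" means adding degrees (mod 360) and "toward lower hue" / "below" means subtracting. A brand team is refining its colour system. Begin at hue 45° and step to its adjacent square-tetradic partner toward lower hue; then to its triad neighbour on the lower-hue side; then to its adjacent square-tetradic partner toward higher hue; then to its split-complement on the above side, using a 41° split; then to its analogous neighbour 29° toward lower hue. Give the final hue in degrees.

117°

−90° (square ↓): 45 − 90 = -45 → -45 + 360 = 315°
−120° (triadic ↓): 315 − 120 = 195°
+90° (square ↑): 195 + 90 = 285°
+221° (split-comp 41° ↑): 285 + 221 = 506 → 506 − 360 = 146°
−29° (analog 29° ↓): 146 − 29 = 117°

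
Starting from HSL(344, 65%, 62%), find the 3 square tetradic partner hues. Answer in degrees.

A square tetradic scheme places four hues every 90°.
344 + 90 = 434 → 434 − 360 = 74°
344 + 180 = 524 → 524 − 360 = 164°
344 + 270 = 614 → 614 − 360 = 254°

74°, 164°, and 254°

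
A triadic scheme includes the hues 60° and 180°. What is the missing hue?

300°

A triad places three hues 120° apart.
The full set through 60° is {60°, 180°, 300°}.
Given {60°, 180°}, the missing hue is 300°.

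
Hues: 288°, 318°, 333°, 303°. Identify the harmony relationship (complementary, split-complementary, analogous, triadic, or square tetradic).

analogous

Sort the hues: 288°, 303°, 318°, 333°.
Successive gaps around the wheel: 15°, 15°, 15°, 315°.
A run of hues at equal small steps (15°) with one large closing gap is an analogous group.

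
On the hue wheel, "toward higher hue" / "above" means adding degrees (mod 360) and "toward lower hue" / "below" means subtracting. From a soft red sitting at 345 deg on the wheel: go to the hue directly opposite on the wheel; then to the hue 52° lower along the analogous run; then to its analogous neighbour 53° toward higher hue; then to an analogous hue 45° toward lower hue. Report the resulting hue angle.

121°

345 + 180 = 525 → 525 − 360 = 165°   (complement)
165 − 52 = 113°   (analog 52° ↓)
113 + 53 = 166°   (analog 53° ↑)
166 − 45 = 121°   (analog 45° ↓)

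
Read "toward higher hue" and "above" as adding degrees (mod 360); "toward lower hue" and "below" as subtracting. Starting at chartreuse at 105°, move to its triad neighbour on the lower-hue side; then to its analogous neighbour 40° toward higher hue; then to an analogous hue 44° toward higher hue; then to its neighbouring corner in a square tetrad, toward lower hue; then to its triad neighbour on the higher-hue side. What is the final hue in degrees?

99°

triadic ↓ −120°: 105 − 120 = -15 → -15 + 360 = 345°
analog 40° ↑ +40°: 345 + 40 = 385 → 385 − 360 = 25°
analog 44° ↑ +44°: 25 + 44 = 69°
square ↓ −90°: 69 − 90 = -21 → -21 + 360 = 339°
triadic ↑ +120°: 339 + 120 = 459 → 459 − 360 = 99°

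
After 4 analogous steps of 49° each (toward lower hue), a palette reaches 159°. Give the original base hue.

4 steps of 49° (toward lower hue) give a net shift of −196°.
Start = end − shift: 159 + 196 = 355°

355°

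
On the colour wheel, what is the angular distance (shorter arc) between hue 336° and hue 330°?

|336 − 330| = 6.
6 ≤ 180, so the shorter arc is 6°.

6°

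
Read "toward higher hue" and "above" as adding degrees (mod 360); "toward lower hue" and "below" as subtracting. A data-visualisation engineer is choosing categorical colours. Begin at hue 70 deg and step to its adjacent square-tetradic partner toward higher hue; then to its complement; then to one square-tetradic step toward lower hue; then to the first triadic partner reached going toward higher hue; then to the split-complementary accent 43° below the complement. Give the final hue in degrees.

70 + 90 = 160°   (square ↑)
160 + 180 = 340°   (complement)
340 − 90 = 250°   (square ↓)
250 + 120 = 370 → 370 − 360 = 10°   (triadic ↑)
10 + 137 = 147°   (split-comp 43° ↓)

147°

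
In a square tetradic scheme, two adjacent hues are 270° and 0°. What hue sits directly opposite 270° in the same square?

90°

A square tetradic scheme places four hues 90° apart; opposite corners are 180° apart.
270 + 180 = 450 → 450 − 360 = 90°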